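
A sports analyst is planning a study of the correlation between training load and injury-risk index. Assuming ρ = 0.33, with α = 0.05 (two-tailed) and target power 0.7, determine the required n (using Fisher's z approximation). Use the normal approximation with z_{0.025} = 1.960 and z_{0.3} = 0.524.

Fisher's z: C = ½·ln((1+r)/(1−r)) = ½·ln(1.9851) = 0.3428.
n = ((z_{α/2} + z_β)/C)² + 3.
(1.960 + 0.524) / 0.3428 = 2.484 / 0.3428 = 7.246.
n = 7.246² + 3 = 52.51 + 3 = 55.5.
Round up.

n = 56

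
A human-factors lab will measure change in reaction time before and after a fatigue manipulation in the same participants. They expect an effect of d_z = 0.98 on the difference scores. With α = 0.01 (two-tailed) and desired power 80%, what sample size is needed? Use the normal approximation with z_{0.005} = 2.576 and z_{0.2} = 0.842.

n = 13 pairs

For a paired (one-sample on differences) test: n = ((z_{α/2} + z_β) / d)².
z_{α/2} + z_β = 2.576 + 0.842 = 3.418.
n = (3.418 / 0.98)² = 3.488² = 12.16.
Round up.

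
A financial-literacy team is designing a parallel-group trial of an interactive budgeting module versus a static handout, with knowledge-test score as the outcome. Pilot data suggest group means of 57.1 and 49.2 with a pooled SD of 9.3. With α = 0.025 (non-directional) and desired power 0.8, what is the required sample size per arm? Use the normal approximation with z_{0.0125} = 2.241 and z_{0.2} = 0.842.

n = 27 per group

Cohen's d = |M₁ − M₂| / SD_pooled = |57.1 − 49.2| / 9.3 = 7.9 / 9.3 = 0.849.
For two independent groups with equal n: n = 2·((z_{α/2} + z_β) / d)².
z_{α/2} + z_β = 2.241 + 0.842 = 3.083.
n = 2 × (3.083 / 0.849)² = 2 × 3.631² = 2 × 13.19 = 26.4.
Round up to the next whole participant.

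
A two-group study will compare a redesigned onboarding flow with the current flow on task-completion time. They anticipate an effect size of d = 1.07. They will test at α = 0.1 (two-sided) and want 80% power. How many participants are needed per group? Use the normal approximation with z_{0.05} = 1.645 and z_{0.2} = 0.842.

For two independent groups with equal n: n = 2·((z_{α/2} + z_β) / d)².
z_{α/2} + z_β = 1.645 + 0.842 = 2.487.
n = 2 × (2.487 / 1.07)² = 2 × 2.324² = 2 × 5.40 = 10.8.
Round up to the next whole participant.

n = 11 per group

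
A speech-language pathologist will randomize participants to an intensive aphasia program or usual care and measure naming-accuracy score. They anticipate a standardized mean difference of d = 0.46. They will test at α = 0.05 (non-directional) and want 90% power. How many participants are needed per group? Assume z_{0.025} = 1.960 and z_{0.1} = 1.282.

For two independent groups with equal n: n = 2·((z_{α/2} + z_β) / d)².
z_{α/2} + z_β = 1.960 + 1.282 = 3.242.
n = 2 × (3.242 / 0.46)² = 2 × 7.048² = 2 × 49.67 = 99.3.
Round up to the next whole participant.

n = 100 per group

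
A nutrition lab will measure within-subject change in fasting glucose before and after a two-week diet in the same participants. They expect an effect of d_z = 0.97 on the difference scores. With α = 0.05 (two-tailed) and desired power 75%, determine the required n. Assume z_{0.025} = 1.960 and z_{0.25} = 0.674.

n = 8 pairs

For a paired (one-sample on differences) test: n = ((z_{α/2} + z_β) / d)².
z_{α/2} + z_β = 1.960 + 0.674 = 2.634.
n = (2.634 / 0.97)² = 2.715² = 7.37.
Round up.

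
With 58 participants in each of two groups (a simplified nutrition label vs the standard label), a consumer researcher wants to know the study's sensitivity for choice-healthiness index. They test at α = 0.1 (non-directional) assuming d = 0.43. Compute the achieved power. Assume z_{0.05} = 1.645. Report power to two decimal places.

power ≈ 0.75

For two equal groups, power = Φ(d·√(n/2) − z_{α/2}).
d·√(n/2) = 0.43 × √(58/2) = 0.43 × 5.385 = 2.316.
z_β = 2.316 − 1.645 = 0.671.
Power = Φ(0.671) = 0.749.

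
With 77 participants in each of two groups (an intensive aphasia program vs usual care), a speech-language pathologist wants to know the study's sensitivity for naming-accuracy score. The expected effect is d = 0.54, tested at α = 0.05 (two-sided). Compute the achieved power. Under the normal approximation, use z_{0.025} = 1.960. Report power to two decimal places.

For two equal groups, power = Φ(d·√(n/2) − z_{α/2}).
d·√(n/2) = 0.54 × √(77/2) = 0.54 × 6.205 = 3.351.
z_β = 3.351 − 1.960 = 1.391.
Power = Φ(1.391) = 0.918.

power ≈ 0.92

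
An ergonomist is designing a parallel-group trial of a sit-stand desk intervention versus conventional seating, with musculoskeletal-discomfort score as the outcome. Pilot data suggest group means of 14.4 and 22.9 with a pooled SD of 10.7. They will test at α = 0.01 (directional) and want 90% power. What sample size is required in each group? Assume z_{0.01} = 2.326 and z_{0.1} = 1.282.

Cohen's d = |M₁ − M₂| / SD_pooled = |14.4 − 22.9| / 10.7 = 8.5 / 10.7 = 0.794.
For two independent groups with equal n: n = 2·((z_{α} + z_β) / d)².
z_{α} + z_β = 2.326 + 1.282 = 3.608.
n = 2 × (3.608 / 0.794)² = 2 × 4.544² = 2 × 20.65 = 41.3.
Round up to the next whole participant.

n = 42 per group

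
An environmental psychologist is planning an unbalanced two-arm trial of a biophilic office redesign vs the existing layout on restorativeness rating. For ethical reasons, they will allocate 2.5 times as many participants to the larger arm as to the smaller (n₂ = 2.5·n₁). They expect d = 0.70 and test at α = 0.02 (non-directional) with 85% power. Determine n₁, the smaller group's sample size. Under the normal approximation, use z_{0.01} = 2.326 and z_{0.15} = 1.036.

With allocation ratio k = n₂/n₁ = 2.5, Var(x̄₁−x̄₂) = σ²(1/n₁ + 1/(k·n₁)) = σ²·(k+1)/(k·n₁).
So n₁ = (1 + 1/k)·((z_{α/2} + z_β)/d)² = 1.400 × (3.362/0.70)².
n₁ = 1.400 × 23.07 = 32.3.
Round up: n₁ = 33, giving n₂ = ⌈2.5 × 33⌉ = ⌈82.5⌉ = 83.

n₁ = 33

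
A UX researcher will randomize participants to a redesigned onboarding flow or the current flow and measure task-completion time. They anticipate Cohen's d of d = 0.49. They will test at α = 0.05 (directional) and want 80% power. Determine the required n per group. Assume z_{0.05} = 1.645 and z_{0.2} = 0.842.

For two independent groups with equal n: n = 2·((z_{α} + z_β) / d)².
z_{α} + z_β = 1.645 + 0.842 = 2.487.
n = 2 × (2.487 / 0.49)² = 2 × 5.076² = 2 × 25.76 = 51.5.
Round up to the next whole participant.

n = 52 per group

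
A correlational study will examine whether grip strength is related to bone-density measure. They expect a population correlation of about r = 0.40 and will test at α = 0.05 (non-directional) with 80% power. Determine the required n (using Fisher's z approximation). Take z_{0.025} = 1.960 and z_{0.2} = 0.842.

Fisher's z: C = ½·ln((1+r)/(1−r)) = ½·ln(2.3333) = 0.4236.
n = ((z_{α/2} + z_β)/C)² + 3.
(1.960 + 0.842) / 0.4236 = 2.802 / 0.4236 = 6.615.
n = 6.615² + 3 = 43.75 + 3 = 46.8.
Round up.

n = 47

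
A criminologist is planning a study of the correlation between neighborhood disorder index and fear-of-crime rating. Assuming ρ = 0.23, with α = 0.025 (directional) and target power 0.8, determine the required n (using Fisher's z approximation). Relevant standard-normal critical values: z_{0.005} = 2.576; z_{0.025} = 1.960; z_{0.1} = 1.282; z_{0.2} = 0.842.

n = 147

Fisher's z: C = ½·ln((1+r)/(1−r)) = ½·ln(1.5974) = 0.2342.
n = ((z_{α} + z_β)/C)² + 3.
(1.960 + 0.842) / 0.2342 = 2.802 / 0.2342 = 11.964.
n = 11.964² + 3 = 143.14 + 3 = 146.1.
Round up.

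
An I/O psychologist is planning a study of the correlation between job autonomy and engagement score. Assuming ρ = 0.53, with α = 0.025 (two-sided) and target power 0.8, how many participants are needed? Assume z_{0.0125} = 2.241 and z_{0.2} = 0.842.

Fisher's z: C = ½·ln((1+r)/(1−r)) = ½·ln(3.2553) = 0.5901.
n = ((z_{α/2} + z_β)/C)² + 3.
(2.241 + 0.842) / 0.5901 = 3.083 / 0.5901 = 5.225.
n = 5.225² + 3 = 27.30 + 3 = 30.3.
Round up.

n = 31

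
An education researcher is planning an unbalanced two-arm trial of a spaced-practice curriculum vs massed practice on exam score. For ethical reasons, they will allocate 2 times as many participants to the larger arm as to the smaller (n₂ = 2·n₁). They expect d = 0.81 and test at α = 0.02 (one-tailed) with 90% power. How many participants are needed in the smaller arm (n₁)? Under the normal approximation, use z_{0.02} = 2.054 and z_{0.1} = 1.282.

With allocation ratio k = n₂/n₁ = 2, Var(x̄₁−x̄₂) = σ²(1/n₁ + 1/(k·n₁)) = σ²·(k+1)/(k·n₁).
So n₁ = (1 + 1/k)·((z_{α} + z_β)/d)² = 1.500 × (3.336/0.81)².
n₁ = 1.500 × 16.96 = 25.4.
Round up: n₁ = 26, giving n₂ = 2 × 26 = 52.

n₁ = 26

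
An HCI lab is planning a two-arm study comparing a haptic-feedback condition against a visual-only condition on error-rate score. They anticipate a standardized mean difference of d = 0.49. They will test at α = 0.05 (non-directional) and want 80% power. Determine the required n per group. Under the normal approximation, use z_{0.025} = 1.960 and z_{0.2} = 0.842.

n = 66 per group

For two independent groups with equal n: n = 2·((z_{α/2} + z_β) / d)².
z_{α/2} + z_β = 1.960 + 0.842 = 2.802.
n = 2 × (2.802 / 0.49)² = 2 × 5.718² = 2 × 32.70 = 65.4.
Round up to the next whole participant.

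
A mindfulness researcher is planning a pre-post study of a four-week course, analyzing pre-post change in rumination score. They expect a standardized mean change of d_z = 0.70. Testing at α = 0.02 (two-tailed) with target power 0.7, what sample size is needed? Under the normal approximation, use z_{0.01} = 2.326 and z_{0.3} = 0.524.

n = 17 pairs

For a paired (one-sample on differences) test: n = ((z_{α/2} + z_β) / d)².
z_{α/2} + z_β = 2.326 + 0.524 = 2.850.
n = (2.850 / 0.70)² = 4.071² = 16.58.
Round up.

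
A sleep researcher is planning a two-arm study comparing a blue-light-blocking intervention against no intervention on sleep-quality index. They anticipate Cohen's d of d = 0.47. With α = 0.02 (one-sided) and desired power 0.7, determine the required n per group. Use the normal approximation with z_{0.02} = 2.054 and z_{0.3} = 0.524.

n = 61 per group

For two independent groups with equal n: n = 2·((z_{α} + z_β) / d)².
z_{α} + z_β = 2.054 + 0.524 = 2.578.
n = 2 × (2.578 / 0.47)² = 2 × 5.485² = 2 × 30.09 = 60.2.
Round up to the next whole participant.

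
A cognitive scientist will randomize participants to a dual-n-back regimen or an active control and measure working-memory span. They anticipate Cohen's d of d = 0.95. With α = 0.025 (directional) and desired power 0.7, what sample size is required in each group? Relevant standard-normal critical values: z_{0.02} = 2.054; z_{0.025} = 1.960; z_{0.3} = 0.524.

n = 14 per group

For two independent groups with equal n: n = 2·((z_{α} + z_β) / d)².
z_{α} + z_β = 1.960 + 0.524 = 2.484.
n = 2 × (2.484 / 0.95)² = 2 × 2.615² = 2 × 6.84 = 13.7.
Round up to the next whole participant.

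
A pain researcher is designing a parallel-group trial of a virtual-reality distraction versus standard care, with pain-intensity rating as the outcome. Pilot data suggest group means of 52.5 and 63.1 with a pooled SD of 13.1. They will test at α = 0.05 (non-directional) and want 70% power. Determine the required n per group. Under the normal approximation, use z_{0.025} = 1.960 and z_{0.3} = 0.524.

n = 19 per group

Cohen's d = |M₁ − M₂| / SD_pooled = |52.5 − 63.1| / 13.1 = 10.6 / 13.1 = 0.809.
For two independent groups with equal n: n = 2·((z_{α/2} + z_β) / d)².
z_{α/2} + z_β = 1.960 + 0.524 = 2.484.
n = 2 × (2.484 / 0.809)² = 2 × 3.070² = 2 × 9.43 = 18.9.
Round up to the next whole participant.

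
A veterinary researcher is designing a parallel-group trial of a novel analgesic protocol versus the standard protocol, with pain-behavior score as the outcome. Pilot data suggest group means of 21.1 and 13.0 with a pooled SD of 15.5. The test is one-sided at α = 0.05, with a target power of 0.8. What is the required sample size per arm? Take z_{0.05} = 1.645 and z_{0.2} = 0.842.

n = 46 per group

Cohen's d = |M₁ − M₂| / SD_pooled = |21.1 − 13.0| / 15.5 = 8.1 / 15.5 = 0.523.
For two independent groups with equal n: n = 2·((z_{α} + z_β) / d)².
z_{α} + z_β = 1.645 + 0.842 = 2.487.
n = 2 × (2.487 / 0.523)² = 2 × 4.755² = 2 × 22.61 = 45.2.
Round up to the next whole participant.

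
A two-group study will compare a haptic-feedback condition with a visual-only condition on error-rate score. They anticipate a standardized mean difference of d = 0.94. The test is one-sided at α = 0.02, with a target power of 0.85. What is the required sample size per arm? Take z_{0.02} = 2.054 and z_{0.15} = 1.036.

n = 22 per group

For two independent groups with equal n: n = 2·((z_{α} + z_β) / d)².
z_{α} + z_β = 2.054 + 1.036 = 3.090.
n = 2 × (3.090 / 0.94)² = 2 × 3.287² = 2 × 10.81 = 21.6.
Round up to the next whole participant.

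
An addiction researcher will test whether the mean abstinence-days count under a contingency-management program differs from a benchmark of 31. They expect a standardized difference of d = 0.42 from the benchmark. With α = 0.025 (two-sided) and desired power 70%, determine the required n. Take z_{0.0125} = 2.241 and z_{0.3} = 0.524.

n = 44

For a one-sample test: n = ((z_{α/2} + z_β) / d)².
z_{α/2} + z_β = 2.241 + 0.524 = 2.765.
n = (2.765 / 0.42)² = 6.583² = 43.34.
Round up.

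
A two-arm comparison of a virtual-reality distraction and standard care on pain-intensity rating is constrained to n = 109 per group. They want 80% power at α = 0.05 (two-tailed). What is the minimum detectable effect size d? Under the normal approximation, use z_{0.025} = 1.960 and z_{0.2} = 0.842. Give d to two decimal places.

For two independent groups of n = 109 each: d_min = (z_{α/2} + z_β)·√(2/n).
z-sum = 1.960 + 0.842 = 2.802.
d_min = 2.802 × √(2/109) = 2.802 × 0.1355 = 0.380.

d_min ≈ 0.38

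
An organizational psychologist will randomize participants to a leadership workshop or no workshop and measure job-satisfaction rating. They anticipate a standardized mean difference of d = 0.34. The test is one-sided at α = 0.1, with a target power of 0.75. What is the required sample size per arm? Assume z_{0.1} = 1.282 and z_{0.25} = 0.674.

n = 67 per group

For two independent groups with equal n: n = 2·((z_{α} + z_β) / d)².
z_{α} + z_β = 1.282 + 0.674 = 1.956.
n = 2 × (1.956 / 0.34)² = 2 × 5.753² = 2 × 33.10 = 66.2.
Round up to the next whole participant.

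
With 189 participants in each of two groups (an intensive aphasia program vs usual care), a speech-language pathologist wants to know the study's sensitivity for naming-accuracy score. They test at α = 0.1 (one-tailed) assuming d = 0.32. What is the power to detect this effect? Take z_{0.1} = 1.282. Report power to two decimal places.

For two equal groups, power = Φ(d·√(n/2) − z_{α}).
d·√(n/2) = 0.32 × √(189/2) = 0.32 × 9.721 = 3.111.
z_β = 3.111 − 1.282 = 1.829.
Power = Φ(1.829) = 0.966.

power ≈ 0.97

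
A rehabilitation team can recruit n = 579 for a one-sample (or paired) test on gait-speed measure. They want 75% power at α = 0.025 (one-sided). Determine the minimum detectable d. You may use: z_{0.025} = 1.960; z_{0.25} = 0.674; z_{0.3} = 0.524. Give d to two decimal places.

For a single sample (or paired design) of n = 579: d_min = (z_{α} + z_β)/√n.
z-sum = 1.960 + 0.674 = 2.634.
d_min = 2.634 / √579 = 2.634 / 24.062 = 0.109.

d_min ≈ 0.11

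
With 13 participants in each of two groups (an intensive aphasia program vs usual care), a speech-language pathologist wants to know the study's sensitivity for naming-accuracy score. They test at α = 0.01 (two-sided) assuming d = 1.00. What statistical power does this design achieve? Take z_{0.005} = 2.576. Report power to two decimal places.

power ≈ 0.49

For two equal groups, power = Φ(d·√(n/2) − z_{α/2}).
d·√(n/2) = 1.00 × √(13/2) = 1.00 × 2.550 = 2.550.
z_β = 2.550 − 2.576 = -0.026.
Power = Φ(-0.026) = 0.489.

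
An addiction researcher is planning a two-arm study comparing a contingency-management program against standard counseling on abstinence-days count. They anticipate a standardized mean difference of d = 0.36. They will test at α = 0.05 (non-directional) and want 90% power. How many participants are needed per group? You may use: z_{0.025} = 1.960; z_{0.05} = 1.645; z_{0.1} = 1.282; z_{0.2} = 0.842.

For two independent groups with equal n: n = 2·((z_{α/2} + z_β) / d)².
z_{α/2} + z_β = 1.960 + 1.282 = 3.242.
n = 2 × (3.242 / 0.36)² = 2 × 9.006² = 2 × 81.10 = 162.2.
Round up to the next whole participant.

n = 163 per group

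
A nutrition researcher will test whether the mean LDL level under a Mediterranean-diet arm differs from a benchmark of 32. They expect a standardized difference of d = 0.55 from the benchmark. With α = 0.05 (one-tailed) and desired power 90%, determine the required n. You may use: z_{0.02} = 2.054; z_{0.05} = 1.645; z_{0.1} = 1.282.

For a one-sample test: n = ((z_{α} + z_β) / d)².
z_{α} + z_β = 1.645 + 1.282 = 2.927.
n = (2.927 / 0.55)² = 5.322² = 28.32.
Round up.

n = 29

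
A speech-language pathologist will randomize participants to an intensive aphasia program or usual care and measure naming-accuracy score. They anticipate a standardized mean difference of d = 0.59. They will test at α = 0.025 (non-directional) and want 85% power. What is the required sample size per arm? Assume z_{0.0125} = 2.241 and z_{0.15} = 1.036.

For two independent groups with equal n: n = 2·((z_{α/2} + z_β) / d)².
z_{α/2} + z_β = 2.241 + 1.036 = 3.277.
n = 2 × (3.277 / 0.59)² = 2 × 5.554² = 2 × 30.85 = 61.7.
Round up to the next whole participant.

n = 62 per group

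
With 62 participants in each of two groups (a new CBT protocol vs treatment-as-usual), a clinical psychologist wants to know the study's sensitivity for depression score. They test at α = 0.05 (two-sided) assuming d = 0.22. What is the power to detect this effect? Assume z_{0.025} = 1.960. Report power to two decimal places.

For two equal groups, power = Φ(d·√(n/2) − z_{α/2}).
d·√(n/2) = 0.22 × √(62/2) = 0.22 × 5.568 = 1.225.
z_β = 1.225 − 1.960 = -0.735.
Power = Φ(-0.735) = 0.231.

power ≈ 0.23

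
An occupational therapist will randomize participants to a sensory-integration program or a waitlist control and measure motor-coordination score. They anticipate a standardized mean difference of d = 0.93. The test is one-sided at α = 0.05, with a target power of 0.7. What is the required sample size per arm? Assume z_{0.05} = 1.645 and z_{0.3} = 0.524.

For two independent groups with equal n: n = 2·((z_{α} + z_β) / d)².
z_{α} + z_β = 1.645 + 0.524 = 2.169.
n = 2 × (2.169 / 0.93)² = 2 × 2.332² = 2 × 5.44 = 10.9.
Round up to the next whole participant.

n = 11 per group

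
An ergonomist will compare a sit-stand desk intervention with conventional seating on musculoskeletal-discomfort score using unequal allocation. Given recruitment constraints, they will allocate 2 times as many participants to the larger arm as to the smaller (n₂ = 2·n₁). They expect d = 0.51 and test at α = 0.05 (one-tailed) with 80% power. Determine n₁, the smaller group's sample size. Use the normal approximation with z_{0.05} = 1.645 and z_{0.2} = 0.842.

With allocation ratio k = n₂/n₁ = 2, Var(x̄₁−x̄₂) = σ²(1/n₁ + 1/(k·n₁)) = σ²·(k+1)/(k·n₁).
So n₁ = (1 + 1/k)·((z_{α} + z_β)/d)² = 1.500 × (2.487/0.51)².
n₁ = 1.500 × 23.78 = 35.7.
Round up: n₁ = 36, giving n₂ = 2 × 36 = 72.

n₁ = 36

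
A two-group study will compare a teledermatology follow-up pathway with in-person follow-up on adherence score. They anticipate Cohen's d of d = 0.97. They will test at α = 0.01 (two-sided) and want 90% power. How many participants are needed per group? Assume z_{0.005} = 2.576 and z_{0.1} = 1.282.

n = 32 per group

For two independent groups with equal n: n = 2·((z_{α/2} + z_β) / d)².
z_{α/2} + z_β = 2.576 + 1.282 = 3.858.
n = 2 × (3.858 / 0.97)² = 2 × 3.977² = 2 × 15.82 = 31.6.
Round up to the next whole participant.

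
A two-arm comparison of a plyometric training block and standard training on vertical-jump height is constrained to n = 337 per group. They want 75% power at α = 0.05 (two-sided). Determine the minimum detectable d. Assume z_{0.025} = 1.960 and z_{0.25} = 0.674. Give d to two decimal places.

d_min ≈ 0.20

For two independent groups of n = 337 each: d_min = (z_{α/2} + z_β)·√(2/n).
z-sum = 1.960 + 0.674 = 2.634.
d_min = 2.634 × √(2/337) = 2.634 × 0.0770 = 0.203.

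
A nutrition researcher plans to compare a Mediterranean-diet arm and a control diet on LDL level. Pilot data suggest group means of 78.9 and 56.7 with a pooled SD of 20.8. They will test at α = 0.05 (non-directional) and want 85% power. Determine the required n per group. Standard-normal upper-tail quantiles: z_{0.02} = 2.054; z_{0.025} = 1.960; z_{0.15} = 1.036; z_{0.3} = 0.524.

n = 16 per group

Cohen's d = |M₁ − M₂| / SD_pooled = |78.9 − 56.7| / 20.8 = 22.2 / 20.8 = 1.067.
For two independent groups with equal n: n = 2·((z_{α/2} + z_β) / d)².
z_{α/2} + z_β = 1.960 + 1.036 = 2.996.
n = 2 × (2.996 / 1.067)² = 2 × 2.808² = 2 × 7.88 = 15.8.
Round up to the next whole participant.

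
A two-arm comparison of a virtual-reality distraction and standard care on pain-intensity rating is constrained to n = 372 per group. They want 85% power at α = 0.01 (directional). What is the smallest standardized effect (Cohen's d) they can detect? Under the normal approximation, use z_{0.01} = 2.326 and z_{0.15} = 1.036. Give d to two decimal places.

d_min ≈ 0.25

For two independent groups of n = 372 each: d_min = (z_{α} + z_β)·√(2/n).
z-sum = 2.326 + 1.036 = 3.362.
d_min = 3.362 × √(2/372) = 3.362 × 0.0733 = 0.247.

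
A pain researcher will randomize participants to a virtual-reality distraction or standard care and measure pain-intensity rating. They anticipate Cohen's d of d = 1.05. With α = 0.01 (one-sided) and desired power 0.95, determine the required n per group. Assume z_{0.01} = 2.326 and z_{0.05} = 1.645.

n = 29 per group

For two independent groups with equal n: n = 2·((z_{α} + z_β) / d)².
z_{α} + z_β = 2.326 + 1.645 = 3.971.
n = 2 × (3.971 / 1.05)² = 2 × 3.782² = 2 × 14.30 = 28.6.
Round up to the next whole participant.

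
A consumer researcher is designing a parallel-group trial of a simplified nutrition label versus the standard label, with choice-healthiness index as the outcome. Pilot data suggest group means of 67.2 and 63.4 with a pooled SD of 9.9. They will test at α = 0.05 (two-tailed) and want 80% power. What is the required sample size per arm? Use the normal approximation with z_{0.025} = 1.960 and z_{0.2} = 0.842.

n = 107 per group

Cohen's d = |M₁ − M₂| / SD_pooled = |67.2 − 63.4| / 9.9 = 3.8 / 9.9 = 0.384.
For two independent groups with equal n: n = 2·((z_{α/2} + z_β) / d)².
z_{α/2} + z_β = 1.960 + 0.842 = 2.802.
n = 2 × (2.802 / 0.384)² = 2 × 7.297² = 2 × 53.24 = 106.5.
Round up to the next whole participant.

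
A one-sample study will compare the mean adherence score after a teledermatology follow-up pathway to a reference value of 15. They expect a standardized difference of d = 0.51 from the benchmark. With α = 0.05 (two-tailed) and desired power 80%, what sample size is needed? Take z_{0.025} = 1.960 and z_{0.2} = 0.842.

n = 31

For a one-sample test: n = ((z_{α/2} + z_β) / d)².
z_{α/2} + z_β = 1.960 + 0.842 = 2.802.
n = (2.802 / 0.51)² = 5.494² = 30.19.
Round up.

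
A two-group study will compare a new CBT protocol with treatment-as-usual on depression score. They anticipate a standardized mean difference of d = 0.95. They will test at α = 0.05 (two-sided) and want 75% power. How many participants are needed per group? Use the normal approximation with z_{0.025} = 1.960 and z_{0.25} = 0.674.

For two independent groups with equal n: n = 2·((z_{α/2} + z_β) / d)².
z_{α/2} + z_β = 1.960 + 0.674 = 2.634.
n = 2 × (2.634 / 0.95)² = 2 × 2.773² = 2 × 7.69 = 15.4.
Round up to the next whole participant.

n = 16 per group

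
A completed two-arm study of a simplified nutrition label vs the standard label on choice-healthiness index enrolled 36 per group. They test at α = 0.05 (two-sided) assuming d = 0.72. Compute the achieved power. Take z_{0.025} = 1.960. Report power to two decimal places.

For two equal groups, power = Φ(d·√(n/2) − z_{α/2}).
d·√(n/2) = 0.72 × √(36/2) = 0.72 × 4.243 = 3.055.
z_β = 3.055 − 1.960 = 1.095.
Power = Φ(1.095) = 0.863.

power ≈ 0.86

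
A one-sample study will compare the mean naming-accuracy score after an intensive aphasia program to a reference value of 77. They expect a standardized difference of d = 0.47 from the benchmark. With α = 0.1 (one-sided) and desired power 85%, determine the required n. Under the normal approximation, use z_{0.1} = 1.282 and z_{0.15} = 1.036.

For a one-sample test: n = ((z_{α} + z_β) / d)².
z_{α} + z_β = 1.282 + 1.036 = 2.318.
n = (2.318 / 0.47)² = 4.932² = 24.32.
Round up.

n = 25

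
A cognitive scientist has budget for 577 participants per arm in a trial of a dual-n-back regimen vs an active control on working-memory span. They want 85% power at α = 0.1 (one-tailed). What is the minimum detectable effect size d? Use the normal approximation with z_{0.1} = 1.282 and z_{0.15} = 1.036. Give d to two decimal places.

For two independent groups of n = 577 each: d_min = (z_{α} + z_β)·√(2/n).
z-sum = 1.282 + 1.036 = 2.318.
d_min = 2.318 × √(2/577) = 2.318 × 0.0589 = 0.136.

d_min ≈ 0.14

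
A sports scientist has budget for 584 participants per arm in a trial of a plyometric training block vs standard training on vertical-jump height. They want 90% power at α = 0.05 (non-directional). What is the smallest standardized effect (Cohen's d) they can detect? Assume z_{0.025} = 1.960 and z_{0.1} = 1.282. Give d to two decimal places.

For two independent groups of n = 584 each: d_min = (z_{α/2} + z_β)·√(2/n).
z-sum = 1.960 + 1.282 = 3.242.
d_min = 3.242 × √(2/584) = 3.242 × 0.0585 = 0.190.

d_min ≈ 0.19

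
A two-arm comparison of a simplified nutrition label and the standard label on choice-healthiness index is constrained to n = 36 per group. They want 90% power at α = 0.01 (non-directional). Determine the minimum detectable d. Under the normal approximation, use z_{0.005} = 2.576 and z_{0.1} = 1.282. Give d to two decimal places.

For two independent groups of n = 36 each: d_min = (z_{α/2} + z_β)·√(2/n).
z-sum = 2.576 + 1.282 = 3.858.
d_min = 3.858 × √(2/36) = 3.858 × 0.2357 = 0.909.

d_min ≈ 0.91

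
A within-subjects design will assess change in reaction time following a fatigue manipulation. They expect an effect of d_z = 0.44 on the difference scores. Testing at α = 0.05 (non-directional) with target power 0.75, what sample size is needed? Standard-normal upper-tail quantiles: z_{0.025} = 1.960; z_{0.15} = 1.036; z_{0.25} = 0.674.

For a paired (one-sample on differences) test: n = ((z_{α/2} + z_β) / d)².
z_{α/2} + z_β = 1.960 + 0.674 = 2.634.
n = (2.634 / 0.44)² = 5.986² = 35.84.
Round up.

n = 36 pairs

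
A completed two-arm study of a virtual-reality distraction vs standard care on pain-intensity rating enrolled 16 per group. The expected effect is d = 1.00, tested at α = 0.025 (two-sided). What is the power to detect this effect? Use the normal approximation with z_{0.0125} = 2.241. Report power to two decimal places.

For two equal groups, power = Φ(d·√(n/2) − z_{α/2}).
d·√(n/2) = 1.00 × √(16/2) = 1.00 × 2.828 = 2.828.
z_β = 2.828 − 2.241 = 0.587.
Power = Φ(0.587) = 0.722.

power ≈ 0.72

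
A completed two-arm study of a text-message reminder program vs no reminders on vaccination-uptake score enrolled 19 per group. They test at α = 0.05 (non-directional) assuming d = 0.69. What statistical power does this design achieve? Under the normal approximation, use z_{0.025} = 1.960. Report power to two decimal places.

For two equal groups, power = Φ(d·√(n/2) − z_{α/2}).
d·√(n/2) = 0.69 × √(19/2) = 0.69 × 3.082 = 2.127.
z_β = 2.127 − 1.960 = 0.167.
Power = Φ(0.167) = 0.566.

power ≈ 0.57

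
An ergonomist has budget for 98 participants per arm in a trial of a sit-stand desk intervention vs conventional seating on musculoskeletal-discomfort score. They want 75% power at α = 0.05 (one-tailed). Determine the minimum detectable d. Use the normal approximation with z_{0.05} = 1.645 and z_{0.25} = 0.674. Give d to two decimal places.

d_min ≈ 0.33

For two independent groups of n = 98 each: d_min = (z_{α} + z_β)·√(2/n).
z-sum = 1.645 + 0.674 = 2.319.
d_min = 2.319 × √(2/98) = 2.319 × 0.1429 = 0.331.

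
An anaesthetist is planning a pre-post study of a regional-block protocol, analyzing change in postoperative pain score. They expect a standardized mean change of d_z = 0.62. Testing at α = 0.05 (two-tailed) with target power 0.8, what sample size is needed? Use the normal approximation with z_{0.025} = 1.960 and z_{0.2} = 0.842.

n = 21 pairs

For a paired (one-sample on differences) test: n = ((z_{α/2} + z_β) / d)².
z_{α/2} + z_β = 1.960 + 0.842 = 2.802.
n = (2.802 / 0.62)² = 4.519² = 20.42.
Round up.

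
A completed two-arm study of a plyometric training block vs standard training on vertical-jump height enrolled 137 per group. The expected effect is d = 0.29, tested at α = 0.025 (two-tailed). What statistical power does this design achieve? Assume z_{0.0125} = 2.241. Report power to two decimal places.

power ≈ 0.56

For two equal groups, power = Φ(d·√(n/2) − z_{α/2}).
d·√(n/2) = 0.29 × √(137/2) = 0.29 × 8.276 = 2.400.
z_β = 2.400 − 2.241 = 0.159.
Power = Φ(0.159) = 0.563.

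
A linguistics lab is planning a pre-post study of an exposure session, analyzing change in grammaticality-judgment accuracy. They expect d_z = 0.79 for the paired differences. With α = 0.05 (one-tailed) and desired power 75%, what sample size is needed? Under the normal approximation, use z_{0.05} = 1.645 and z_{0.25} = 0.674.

For a paired (one-sample on differences) test: n = ((z_{α} + z_β) / d)².
z_{α} + z_β = 1.645 + 0.674 = 2.319.
n = (2.319 / 0.79)² = 2.935² = 8.62.
Round up.

n = 9 pairs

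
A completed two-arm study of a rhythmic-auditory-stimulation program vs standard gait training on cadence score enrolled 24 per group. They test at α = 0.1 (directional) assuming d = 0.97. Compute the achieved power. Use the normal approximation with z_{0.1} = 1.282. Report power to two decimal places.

For two equal groups, power = Φ(d·√(n/2) − z_{α}).
d·√(n/2) = 0.97 × √(24/2) = 0.97 × 3.464 = 3.360.
z_β = 3.360 − 1.282 = 2.078.
Power = Φ(2.078) = 0.981.

power ≈ 0.98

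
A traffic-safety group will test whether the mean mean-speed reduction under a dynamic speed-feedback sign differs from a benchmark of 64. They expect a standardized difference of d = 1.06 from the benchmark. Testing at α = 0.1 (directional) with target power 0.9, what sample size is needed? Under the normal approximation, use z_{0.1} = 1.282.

n = 6

For a one-sample test: n = ((z_{α} + z_β) / d)².
z_{α} + z_β = 1.282 + 1.282 = 2.564.
n = (2.564 / 1.06)² = 2.419² = 5.85.
Round up.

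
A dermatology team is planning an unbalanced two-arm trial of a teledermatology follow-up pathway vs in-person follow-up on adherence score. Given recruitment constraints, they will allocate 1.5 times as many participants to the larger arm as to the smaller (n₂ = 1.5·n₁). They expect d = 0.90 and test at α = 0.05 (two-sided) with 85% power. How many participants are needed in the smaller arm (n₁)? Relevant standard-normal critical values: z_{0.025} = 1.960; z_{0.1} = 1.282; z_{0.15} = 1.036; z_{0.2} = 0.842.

n₁ = 19

With allocation ratio k = n₂/n₁ = 1.5, Var(x̄₁−x̄₂) = σ²(1/n₁ + 1/(k·n₁)) = σ²·(k+1)/(k·n₁).
So n₁ = (1 + 1/k)·((z_{α/2} + z_β)/d)² = 1.667 × (2.996/0.90)².
n₁ = 1.667 × 11.08 = 18.5.
Round up: n₁ = 19, giving n₂ = ⌈1.5 × 19⌉ = ⌈28.5⌉ = 29.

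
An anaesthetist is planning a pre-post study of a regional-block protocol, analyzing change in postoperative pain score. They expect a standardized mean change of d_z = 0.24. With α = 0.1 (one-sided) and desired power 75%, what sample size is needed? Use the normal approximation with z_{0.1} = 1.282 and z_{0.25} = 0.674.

For a paired (one-sample on differences) test: n = ((z_{α} + z_β) / d)².
z_{α} + z_β = 1.282 + 0.674 = 1.956.
n = (1.956 / 0.24)² = 8.150² = 66.42.
Round up.

n = 67 pairs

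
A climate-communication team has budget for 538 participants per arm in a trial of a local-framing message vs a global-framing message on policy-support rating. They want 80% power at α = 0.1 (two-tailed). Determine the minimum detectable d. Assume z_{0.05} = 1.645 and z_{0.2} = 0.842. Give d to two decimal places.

For two independent groups of n = 538 each: d_min = (z_{α/2} + z_β)·√(2/n).
z-sum = 1.645 + 0.842 = 2.487.
d_min = 2.487 × √(2/538) = 2.487 × 0.0610 = 0.152.

d_min ≈ 0.15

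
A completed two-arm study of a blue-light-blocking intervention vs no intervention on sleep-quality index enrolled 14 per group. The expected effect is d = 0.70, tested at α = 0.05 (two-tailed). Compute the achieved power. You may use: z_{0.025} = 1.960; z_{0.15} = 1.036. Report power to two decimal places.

power ≈ 0.46

For two equal groups, power = Φ(d·√(n/2) − z_{α/2}).
d·√(n/2) = 0.70 × √(14/2) = 0.70 × 2.646 = 1.852.
z_β = 1.852 − 1.960 = -0.108.
Power = Φ(-0.108) = 0.457.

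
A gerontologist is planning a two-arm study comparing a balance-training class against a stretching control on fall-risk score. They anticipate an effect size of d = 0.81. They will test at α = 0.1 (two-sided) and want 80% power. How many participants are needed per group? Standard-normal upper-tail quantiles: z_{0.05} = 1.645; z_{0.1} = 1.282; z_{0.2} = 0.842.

For two independent groups with equal n: n = 2·((z_{α/2} + z_β) / d)².
z_{α/2} + z_β = 1.645 + 0.842 = 2.487.
n = 2 × (2.487 / 0.81)² = 2 × 3.070² = 2 × 9.43 = 18.9.
Round up to the next whole participant.

n = 19 per group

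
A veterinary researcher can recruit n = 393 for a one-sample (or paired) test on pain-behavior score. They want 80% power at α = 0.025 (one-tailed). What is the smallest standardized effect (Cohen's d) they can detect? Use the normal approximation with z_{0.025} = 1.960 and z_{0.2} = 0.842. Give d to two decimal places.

d_min ≈ 0.14

For a single sample (or paired design) of n = 393: d_min = (z_{α} + z_β)/√n.
z-sum = 1.960 + 0.842 = 2.802.
d_min = 2.802 / √393 = 2.802 / 19.824 = 0.141.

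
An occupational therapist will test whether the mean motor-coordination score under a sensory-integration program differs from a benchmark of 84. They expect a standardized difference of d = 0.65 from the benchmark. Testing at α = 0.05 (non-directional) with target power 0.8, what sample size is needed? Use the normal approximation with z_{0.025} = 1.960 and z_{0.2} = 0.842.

n = 19

For a one-sample test: n = ((z_{α/2} + z_β) / d)².
z_{α/2} + z_β = 1.960 + 0.842 = 2.802.
n = (2.802 / 0.65)² = 4.311² = 18.58.
Round up.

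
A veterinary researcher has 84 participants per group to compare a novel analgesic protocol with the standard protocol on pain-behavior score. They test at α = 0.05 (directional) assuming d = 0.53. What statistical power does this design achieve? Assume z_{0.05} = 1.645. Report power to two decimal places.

For two equal groups, power = Φ(d·√(n/2) − z_{α}).
d·√(n/2) = 0.53 × √(84/2) = 0.53 × 6.481 = 3.435.
z_β = 3.435 − 1.645 = 1.790.
Power = Φ(1.790) = 0.963.

power ≈ 0.96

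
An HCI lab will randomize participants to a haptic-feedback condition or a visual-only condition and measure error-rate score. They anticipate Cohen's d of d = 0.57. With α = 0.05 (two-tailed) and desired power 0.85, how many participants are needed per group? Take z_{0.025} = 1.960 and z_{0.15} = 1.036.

n = 56 per group

For two independent groups with equal n: n = 2·((z_{α/2} + z_β) / d)².
z_{α/2} + z_β = 1.960 + 1.036 = 2.996.
n = 2 × (2.996 / 0.57)² = 2 × 5.256² = 2 × 27.63 = 55.3.
Round up to the next whole participant.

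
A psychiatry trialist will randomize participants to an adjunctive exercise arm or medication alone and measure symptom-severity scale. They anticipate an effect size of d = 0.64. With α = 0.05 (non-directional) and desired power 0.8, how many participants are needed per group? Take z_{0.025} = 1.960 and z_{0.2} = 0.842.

n = 39 per group

For two independent groups with equal n: n = 2·((z_{α/2} + z_β) / d)².
z_{α/2} + z_β = 1.960 + 0.842 = 2.802.
n = 2 × (2.802 / 0.64)² = 2 × 4.378² = 2 × 19.17 = 38.3.
Round up to the next whole participant.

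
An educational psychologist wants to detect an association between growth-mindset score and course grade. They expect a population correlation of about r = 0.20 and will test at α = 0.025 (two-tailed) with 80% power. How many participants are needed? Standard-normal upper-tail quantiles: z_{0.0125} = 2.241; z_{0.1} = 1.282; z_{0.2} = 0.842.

Fisher's z: C = ½·ln((1+r)/(1−r)) = ½·ln(1.5000) = 0.2027.
n = ((z_{α/2} + z_β)/C)² + 3.
(2.241 + 0.842) / 0.2027 = 3.083 / 0.2027 = 15.210.
n = 15.210² + 3 = 231.33 + 3 = 234.3.
Round up.

n = 235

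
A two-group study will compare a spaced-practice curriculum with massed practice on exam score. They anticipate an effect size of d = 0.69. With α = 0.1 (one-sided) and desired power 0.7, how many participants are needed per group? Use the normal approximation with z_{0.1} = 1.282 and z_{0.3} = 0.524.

n = 14 per group

For two independent groups with equal n: n = 2·((z_{α} + z_β) / d)².
z_{α} + z_β = 1.282 + 0.524 = 1.806.
n = 2 × (1.806 / 0.69)² = 2 × 2.617² = 2 × 6.85 = 13.7.
Round up to the next whole participant.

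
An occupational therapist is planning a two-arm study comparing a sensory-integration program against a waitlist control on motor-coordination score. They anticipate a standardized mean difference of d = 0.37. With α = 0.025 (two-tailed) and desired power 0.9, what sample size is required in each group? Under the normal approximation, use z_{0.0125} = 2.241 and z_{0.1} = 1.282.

For two independent groups with equal n: n = 2·((z_{α/2} + z_β) / d)².
z_{α/2} + z_β = 2.241 + 1.282 = 3.523.
n = 2 × (3.523 / 0.37)² = 2 × 9.522² = 2 × 90.66 = 181.3.
Round up to the next whole participant.

n = 182 per group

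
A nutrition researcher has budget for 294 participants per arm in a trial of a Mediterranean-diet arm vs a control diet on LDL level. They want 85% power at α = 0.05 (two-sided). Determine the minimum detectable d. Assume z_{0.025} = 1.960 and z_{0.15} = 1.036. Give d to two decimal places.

For two independent groups of n = 294 each: d_min = (z_{α/2} + z_β)·√(2/n).
z-sum = 1.960 + 1.036 = 2.996.
d_min = 2.996 × √(2/294) = 2.996 × 0.0825 = 0.247.

d_min ≈ 0.25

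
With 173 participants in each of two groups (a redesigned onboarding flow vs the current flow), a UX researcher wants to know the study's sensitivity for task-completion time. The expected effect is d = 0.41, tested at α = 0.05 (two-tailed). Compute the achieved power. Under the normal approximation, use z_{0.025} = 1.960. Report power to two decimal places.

For two equal groups, power = Φ(d·√(n/2) − z_{α/2}).
d·√(n/2) = 0.41 × √(173/2) = 0.41 × 9.301 = 3.813.
z_β = 3.813 − 1.960 = 1.853.
Power = Φ(1.853) = 0.968.

power ≈ 0.97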